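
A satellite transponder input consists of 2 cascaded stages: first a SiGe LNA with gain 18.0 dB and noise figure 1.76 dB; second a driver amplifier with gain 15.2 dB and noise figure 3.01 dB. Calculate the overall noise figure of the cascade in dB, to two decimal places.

Convert to linear (a loss of L dB is a gain of −L dB): F_i = 10^(NF_i/10), G_i = 10^(G_i,dB/10)
  Stage 1: F_1 = 10^(1.76/10) = 1.500, G_1 = 10^(18.0/10) = 63.10
  Stage 2: F_2 = 10^(3.01/10) = 2.000, G_2 = 10^(15.2/10) = 33.11
Friis cascade:
  F = 1.500 + (2.000 − 1)/63.10 = 1.516
NF = 10 log₁₀(1.516) = 1.81 dB

1.81 dB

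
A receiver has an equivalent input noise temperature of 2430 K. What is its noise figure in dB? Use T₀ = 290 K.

F = 1 + T_e/T₀ = 1 + 2430/290 = 9.37931
NF = 10 log₁₀(9.37931) = 9.72 dB

9.72 dB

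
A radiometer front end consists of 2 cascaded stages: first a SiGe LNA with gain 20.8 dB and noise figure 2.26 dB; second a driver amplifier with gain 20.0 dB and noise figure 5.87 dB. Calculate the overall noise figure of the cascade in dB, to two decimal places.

Convert to linear (a loss of L dB is a gain of −L dB): F_i = 10^(NF_i/10), G_i = 10^(G_i,dB/10)
  Stage 1: F_1 = 10^(2.26/10) = 1.683, G_1 = 10^(20.8/10) = 120.2
  Stage 2: F_2 = 10^(5.87/10) = 3.864, G_2 = 10^(20.0/10) = 100.0
Friis cascade:
  F = 1.683 + (3.864 − 1)/120.2 = 1.706
NF = 10 log₁₀(1.706) = 2.32 dB

2.32 dB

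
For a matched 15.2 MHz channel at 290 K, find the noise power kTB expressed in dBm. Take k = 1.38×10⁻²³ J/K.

P_n = kTB = 1.38×10⁻²³ × 290 × 1.52×10⁷ = 6.08×10⁻¹⁴ W
In dBm: 10 log₁₀(6.08×10⁻¹⁴ / 10⁻³) = −102.2 dBm

−102.2 dBm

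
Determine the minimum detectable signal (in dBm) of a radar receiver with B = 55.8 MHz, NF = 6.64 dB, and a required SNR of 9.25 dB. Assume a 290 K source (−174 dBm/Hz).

−80.6 dBm

Sensitivity = −174 + 10 log₁₀(B) + NF + SNR_min
= −174 + 77.47 + 6.64 + 9.25
= −80.64 dBm → −80.6 dBm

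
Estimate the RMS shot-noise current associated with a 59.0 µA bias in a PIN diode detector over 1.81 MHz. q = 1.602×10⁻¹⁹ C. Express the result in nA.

I_n = √(2qI·B)
2qI·B = 2 × 1.602×10⁻¹⁹ × 5.90×10⁻⁵ × 1.81×10⁶ = 3.42×10⁻¹⁷ A²
I_n = √(3.42×10⁻¹⁷) = 5.85×10⁻⁹ A = 5.85 nA

5.85 nA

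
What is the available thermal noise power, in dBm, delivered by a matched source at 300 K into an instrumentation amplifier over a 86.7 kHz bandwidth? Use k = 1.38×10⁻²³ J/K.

−124.4 dBm

P_n = kTB = 1.38×10⁻²³ × 300 × 8.67×10⁴ = 3.59×10⁻¹⁶ W
In dBm: 10 log₁₀(3.59×10⁻¹⁶ / 10⁻³) = −124.4 dBm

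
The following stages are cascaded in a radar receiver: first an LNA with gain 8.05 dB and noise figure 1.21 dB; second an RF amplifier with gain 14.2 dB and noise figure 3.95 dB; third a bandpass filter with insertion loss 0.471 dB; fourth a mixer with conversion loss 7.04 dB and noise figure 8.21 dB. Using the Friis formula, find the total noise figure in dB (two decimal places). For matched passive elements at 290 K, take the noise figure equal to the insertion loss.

Convert to linear (a loss of L dB is a gain of −L dB): F_i = 10^(NF_i/10), G_i = 10^(G_i,dB/10)
  Stage 1: F_1 = 10^(1.21/10) = 1.321, G_1 = 10^(8.05/10) = 6.383
  Stage 2: F_2 = 10^(3.95/10) = 2.483, G_2 = 10^(14.2/10) = 26.30
  Stage 3: F_3 = 10^(0.471/10) = 1.115, G_3 = 10^(−0.471/10) = 0.8972
  Stage 4: F_4 = 10^(8.21/10) = 6.622, G_4 = 10^(−7.04/10) = 0.1977
Friis cascade:
  F = 1.321 + (2.483 − 1)/6.383 + (1.115 − 1)/167.9 + (6.622 − 1)/150.6 = 1.592
NF = 10 log₁₀(1.592) = 2.02 dB

2.02 dB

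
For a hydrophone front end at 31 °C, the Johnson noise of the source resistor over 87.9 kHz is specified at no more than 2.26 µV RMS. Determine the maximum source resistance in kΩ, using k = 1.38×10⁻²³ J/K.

T = 31 °C + 273.15 = 304.15 K
Johnson–Nyquist: V_n = √(4kTRB) ⇒ R = V_n² / (4kTB)
4kTB = 4 × 1.38×10⁻²³ × 304.15 × 8.79×10⁴ = 1.48×10⁻¹⁵
R = (2.26×10⁻⁶)² / 1.48×10⁻¹⁵ = 3.46×10³ Ω = 3.46 kΩ

3.46 kΩ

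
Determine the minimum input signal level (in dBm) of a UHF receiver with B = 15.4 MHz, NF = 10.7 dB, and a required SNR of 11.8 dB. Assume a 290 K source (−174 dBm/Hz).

Sensitivity = −174 + 10 log₁₀(B) + NF + SNR_min
= −174 + 71.88 + 10.7 + 11.8
= −79.62 dBm → −79.6 dBm

−79.6 dBm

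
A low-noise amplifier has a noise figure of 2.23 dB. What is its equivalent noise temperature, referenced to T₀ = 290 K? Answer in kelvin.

195 K

F = 10^(2.23/10) = 1.67109
T_e = (F − 1)·T₀ = (1.67109 − 1) × 290 = 195 K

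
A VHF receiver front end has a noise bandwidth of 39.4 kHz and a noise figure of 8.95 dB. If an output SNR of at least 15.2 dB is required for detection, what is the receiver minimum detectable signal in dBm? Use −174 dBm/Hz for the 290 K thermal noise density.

Sensitivity = −174 + 10 log₁₀(B) + NF + SNR_min
= −174 + 45.95 + 8.95 + 15.2
= −103.90 dBm → −103.9 dBm

−103.9 dBm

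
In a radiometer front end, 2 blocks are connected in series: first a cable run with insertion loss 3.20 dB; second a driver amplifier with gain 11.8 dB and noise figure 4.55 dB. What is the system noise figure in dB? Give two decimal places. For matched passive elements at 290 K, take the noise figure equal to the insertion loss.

7.75 dB

Convert to linear (a loss of L dB is a gain of −L dB): F_i = 10^(NF_i/10), G_i = 10^(G_i,dB/10)
  Stage 1: F_1 = 10^(3.20/10) = 2.089, G_1 = 10^(−3.20/10) = 0.4786
  Stage 2: F_2 = 10^(4.55/10) = 2.851, G_2 = 10^(11.8/10) = 15.14
Friis cascade:
  F = 2.089 + (2.851 − 1)/0.4786 = 5.957
NF = 10 log₁₀(5.957) = 7.75 dB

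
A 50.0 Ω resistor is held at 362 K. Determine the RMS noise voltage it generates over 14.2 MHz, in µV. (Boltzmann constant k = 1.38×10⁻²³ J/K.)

V_n = √(4kTRB)
4kTRB = 4 × 1.38×10⁻²³ × 362 × 5.00×10¹ × 1.42×10⁷ = 1.42×10⁻¹¹ V²
V_n = √(1.42×10⁻¹¹) = 3.77×10⁻⁶ V = 3.77 µV

3.77 µV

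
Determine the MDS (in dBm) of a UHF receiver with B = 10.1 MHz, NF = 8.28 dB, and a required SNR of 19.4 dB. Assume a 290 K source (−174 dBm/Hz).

Sensitivity = −174 + 10 log₁₀(B) + NF + SNR_min
= −174 + 70.04 + 8.28 + 19.4
= −76.28 dBm → −76.3 dBm

−76.3 dBm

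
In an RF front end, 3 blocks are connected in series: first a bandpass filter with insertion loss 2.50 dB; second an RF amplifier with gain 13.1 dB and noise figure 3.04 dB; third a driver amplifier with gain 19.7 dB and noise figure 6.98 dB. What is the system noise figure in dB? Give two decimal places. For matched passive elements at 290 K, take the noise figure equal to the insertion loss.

Convert to linear (a loss of L dB is a gain of −L dB): F_i = 10^(NF_i/10), G_i = 10^(G_i,dB/10)
  Stage 1: F_1 = 10^(2.50/10) = 1.778, G_1 = 10^(−2.50/10) = 0.5623
  Stage 2: F_2 = 10^(3.04/10) = 2.014, G_2 = 10^(13.1/10) = 20.42
  Stage 3: F_3 = 10^(6.98/10) = 4.989, G_3 = 10^(19.7/10) = 93.33
Friis cascade:
  F = 1.778 + (2.014 − 1)/0.5623 + (4.989 − 1)/11.48 = 3.928
NF = 10 log₁₀(3.928) = 5.94 dB

5.94 dB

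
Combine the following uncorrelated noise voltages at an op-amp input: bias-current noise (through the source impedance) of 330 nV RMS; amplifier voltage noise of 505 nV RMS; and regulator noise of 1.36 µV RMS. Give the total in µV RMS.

1.49 µV

Uncorrelated sources add in power (mean-square): V_tot = √(ΣV_i²)
V_tot = √[(3.30×10⁻⁷)² + (5.05×10⁻⁷)² + (1.36×10⁻⁶)²] = 1.49×10⁻⁶ V = 1.49 µV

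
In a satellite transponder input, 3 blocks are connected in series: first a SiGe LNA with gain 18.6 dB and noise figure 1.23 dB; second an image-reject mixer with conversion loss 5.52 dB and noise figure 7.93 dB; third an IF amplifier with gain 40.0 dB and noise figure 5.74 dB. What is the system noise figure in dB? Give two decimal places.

1.86 dB

Convert to linear (a loss of L dB is a gain of −L dB): F_i = 10^(NF_i/10), G_i = 10^(G_i,dB/10)
  Stage 1: F_1 = 10^(1.23/10) = 1.327, G_1 = 10^(18.6/10) = 72.44
  Stage 2: F_2 = 10^(7.93/10) = 6.209, G_2 = 10^(−5.52/10) = 0.2805
  Stage 3: F_3 = 10^(5.74/10) = 3.750, G_3 = 10^(40.0/10) = 1.000×10⁴
Friis cascade:
  F = 1.327 + (6.209 − 1)/72.44 + (3.750 − 1)/20.32 = 1.535
NF = 10 log₁₀(1.535) = 1.86 dB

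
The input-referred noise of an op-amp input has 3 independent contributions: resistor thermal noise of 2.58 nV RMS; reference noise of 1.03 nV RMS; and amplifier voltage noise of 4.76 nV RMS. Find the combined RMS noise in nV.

5.51 nV

Uncorrelated sources add in power (mean-square): V_tot = √(ΣV_i²)
V_tot = √[(2.58×10⁻⁹)² + (1.03×10⁻⁹)² + (4.76×10⁻⁹)²] = 5.51×10⁻⁹ V = 5.51 nV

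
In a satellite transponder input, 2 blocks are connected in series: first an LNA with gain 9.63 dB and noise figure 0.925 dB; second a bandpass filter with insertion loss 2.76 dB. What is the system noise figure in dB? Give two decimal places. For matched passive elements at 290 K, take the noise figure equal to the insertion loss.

Convert to linear (a loss of L dB is a gain of −L dB): F_i = 10^(NF_i/10), G_i = 10^(G_i,dB/10)
  Stage 1: F_1 = 10^(0.925/10) = 1.237, G_1 = 10^(9.63/10) = 9.183
  Stage 2: F_2 = 10^(2.76/10) = 1.888, G_2 = 10^(−2.76/10) = 0.5297
Friis cascade:
  F = 1.237 + (1.888 − 1)/9.183 = 1.334
NF = 10 log₁₀(1.334) = 1.25 dB

1.25 dB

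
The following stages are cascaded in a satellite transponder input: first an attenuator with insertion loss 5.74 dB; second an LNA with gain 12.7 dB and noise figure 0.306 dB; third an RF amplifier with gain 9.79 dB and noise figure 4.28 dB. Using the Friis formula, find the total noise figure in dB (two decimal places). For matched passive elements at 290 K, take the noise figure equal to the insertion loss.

6.40 dB

Convert to linear (a loss of L dB is a gain of −L dB): F_i = 10^(NF_i/10), G_i = 10^(G_i,dB/10)
  Stage 1: F_1 = 10^(5.74/10) = 3.750, G_1 = 10^(−5.74/10) = 0.2667
  Stage 2: F_2 = 10^(0.306/10) = 1.073, G_2 = 10^(12.7/10) = 18.62
  Stage 3: F_3 = 10^(4.28/10) = 2.679, G_3 = 10^(9.79/10) = 9.528
Friis cascade:
  F = 3.750 + (1.073 − 1)/0.2667 + (2.679 − 1)/4.966 = 4.362
NF = 10 log₁₀(4.362) = 6.40 dB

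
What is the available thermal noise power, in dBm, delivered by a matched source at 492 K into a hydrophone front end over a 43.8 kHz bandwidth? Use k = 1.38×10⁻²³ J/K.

−125.3 dBm

P_n = kTB = 1.38×10⁻²³ × 492 × 4.38×10⁴ = 2.97×10⁻¹⁶ W
In dBm: 10 log₁₀(2.97×10⁻¹⁶ / 10⁻³) = −125.3 dBm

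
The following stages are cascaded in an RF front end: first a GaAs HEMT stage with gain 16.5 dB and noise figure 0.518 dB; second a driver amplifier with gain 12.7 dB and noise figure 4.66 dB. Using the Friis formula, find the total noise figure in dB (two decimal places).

Convert to linear (a loss of L dB is a gain of −L dB): F_i = 10^(NF_i/10), G_i = 10^(G_i,dB/10)
  Stage 1: F_1 = 10^(0.518/10) = 1.127, G_1 = 10^(16.5/10) = 44.67
  Stage 2: F_2 = 10^(4.66/10) = 2.924, G_2 = 10^(12.7/10) = 18.62
Friis cascade:
  F = 1.127 + (2.924 − 1)/44.67 = 1.170
NF = 10 log₁₀(1.170) = 0.68 dB

0.68 dB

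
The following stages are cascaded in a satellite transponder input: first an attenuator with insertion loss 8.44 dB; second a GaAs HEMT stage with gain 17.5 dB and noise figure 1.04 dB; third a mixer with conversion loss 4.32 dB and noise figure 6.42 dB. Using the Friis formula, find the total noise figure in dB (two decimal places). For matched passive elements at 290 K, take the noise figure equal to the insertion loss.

9.68 dB

Convert to linear (a loss of L dB is a gain of −L dB): F_i = 10^(NF_i/10), G_i = 10^(G_i,dB/10)
  Stage 1: F_1 = 10^(8.44/10) = 6.982, G_1 = 10^(−8.44/10) = 0.1432
  Stage 2: F_2 = 10^(1.04/10) = 1.271, G_2 = 10^(17.5/10) = 56.23
  Stage 3: F_3 = 10^(6.42/10) = 4.385, G_3 = 10^(−4.32/10) = 0.3698
Friis cascade:
  F = 6.982 + (1.271 − 1)/0.1432 + (4.385 − 1)/8.054 = 9.292
NF = 10 log₁₀(9.292) = 9.68 dB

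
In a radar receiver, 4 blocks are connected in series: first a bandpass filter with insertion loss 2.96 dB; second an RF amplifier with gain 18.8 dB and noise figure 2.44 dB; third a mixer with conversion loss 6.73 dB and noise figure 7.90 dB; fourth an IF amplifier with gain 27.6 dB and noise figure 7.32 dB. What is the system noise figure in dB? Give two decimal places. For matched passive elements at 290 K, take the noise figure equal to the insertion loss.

Convert to linear (a loss of L dB is a gain of −L dB): F_i = 10^(NF_i/10), G_i = 10^(G_i,dB/10)
  Stage 1: F_1 = 10^(2.96/10) = 1.977, G_1 = 10^(−2.96/10) = 0.5058
  Stage 2: F_2 = 10^(2.44/10) = 1.754, G_2 = 10^(18.8/10) = 75.86
  Stage 3: F_3 = 10^(7.90/10) = 6.166, G_3 = 10^(−6.73/10) = 0.2123
  Stage 4: F_4 = 10^(7.32/10) = 5.395, G_4 = 10^(27.6/10) = 575.4
Friis cascade:
  F = 1.977 + (1.754 − 1)/0.5058 + (6.166 − 1)/38.37 + (5.395 − 1)/8.147 = 4.141
NF = 10 log₁₀(4.141) = 6.17 dB

6.17 dB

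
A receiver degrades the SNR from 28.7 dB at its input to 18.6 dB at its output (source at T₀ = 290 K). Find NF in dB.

10.1 dB

NF (dB) = SNR_in(dB) − SNR_out(dB) when the source is at T₀
NF = 28.7 − 18.6 = 10.1 dB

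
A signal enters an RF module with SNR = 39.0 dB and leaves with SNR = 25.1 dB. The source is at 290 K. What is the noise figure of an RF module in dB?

NF (dB) = SNR_in(dB) − SNR_out(dB) when the source is at T₀
NF = 39.0 − 25.1 = 13.9 dB

13.9 dB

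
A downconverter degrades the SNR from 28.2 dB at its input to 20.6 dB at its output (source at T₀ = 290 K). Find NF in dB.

7.6 dB

NF (dB) = SNR_in(dB) − SNR_out(dB) when the source is at T₀
NF = 28.2 − 20.6 = 7.6 dB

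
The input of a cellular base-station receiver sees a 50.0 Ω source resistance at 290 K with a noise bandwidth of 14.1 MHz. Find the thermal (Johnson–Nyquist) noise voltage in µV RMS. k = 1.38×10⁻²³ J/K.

V_n = √(4kTRB)
4kTRB = 4 × 1.38×10⁻²³ × 290 × 5.00×10¹ × 1.41×10⁷ = 1.13×10⁻¹¹ V²
V_n = √(1.13×10⁻¹¹) = 3.36×10⁻⁶ V = 3.36 µV

3.36 µV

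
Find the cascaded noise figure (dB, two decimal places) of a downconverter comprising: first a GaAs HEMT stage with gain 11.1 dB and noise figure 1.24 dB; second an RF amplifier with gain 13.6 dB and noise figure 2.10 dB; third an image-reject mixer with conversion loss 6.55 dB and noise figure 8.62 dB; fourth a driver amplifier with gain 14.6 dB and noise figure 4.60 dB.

1.55 dB

Convert to linear (a loss of L dB is a gain of −L dB): F_i = 10^(NF_i/10), G_i = 10^(G_i,dB/10)
  Stage 1: F_1 = 10^(1.24/10) = 1.330, G_1 = 10^(11.1/10) = 12.88
  Stage 2: F_2 = 10^(2.10/10) = 1.622, G_2 = 10^(13.6/10) = 22.91
  Stage 3: F_3 = 10^(8.62/10) = 7.278, G_3 = 10^(−6.55/10) = 0.2213
  Stage 4: F_4 = 10^(4.60/10) = 2.884, G_4 = 10^(14.6/10) = 28.84
Friis cascade:
  F = 1.330 + (1.622 − 1)/12.88 + (7.278 − 1)/295.1 + (2.884 − 1)/65.31 = 1.429
NF = 10 log₁₀(1.429) = 1.55 dB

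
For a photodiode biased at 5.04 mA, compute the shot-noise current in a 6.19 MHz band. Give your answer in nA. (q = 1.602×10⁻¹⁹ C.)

100 nA

I_n = √(2qI·B)
2qI·B = 2 × 1.602×10⁻¹⁹ × 5.04×10⁻³ × 6.19×10⁶ = 1.00×10⁻¹⁴ A²
I_n = √(1.00×10⁻¹⁴) = 1.00×10⁻⁷ A = 100 nA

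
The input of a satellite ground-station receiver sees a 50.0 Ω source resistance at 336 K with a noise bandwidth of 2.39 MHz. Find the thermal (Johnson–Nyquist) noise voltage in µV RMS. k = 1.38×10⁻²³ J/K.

V_n = √(4kTRB)
4kTRB = 4 × 1.38×10⁻²³ × 336 × 5.00×10¹ × 2.39×10⁶ = 2.22×10⁻¹² V²
V_n = √(2.22×10⁻¹²) = 1.49×10⁻⁶ V = 1.49 µV

1.49 µV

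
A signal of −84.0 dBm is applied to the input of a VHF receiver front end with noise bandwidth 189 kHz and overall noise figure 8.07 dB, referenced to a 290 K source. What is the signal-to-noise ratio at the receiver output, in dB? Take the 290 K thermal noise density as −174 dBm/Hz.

29.2 dB

Noise floor: N = −174 + 10 log₁₀(B) + NF
10 log₁₀(1.89×10⁵) = 52.76 dB
N = −174 + 52.76 + 8.07 = −113.17 dBm
SNR = P_sig − N = −84.0 − (−113.17) = 29.17 dB → 29.2 dB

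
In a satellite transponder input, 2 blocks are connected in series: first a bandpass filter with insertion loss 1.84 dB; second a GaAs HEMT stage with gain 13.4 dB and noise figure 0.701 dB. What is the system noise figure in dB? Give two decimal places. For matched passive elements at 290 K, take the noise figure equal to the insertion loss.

Convert to linear (a loss of L dB is a gain of −L dB): F_i = 10^(NF_i/10), G_i = 10^(G_i,dB/10)
  Stage 1: F_1 = 10^(1.84/10) = 1.528, G_1 = 10^(−1.84/10) = 0.6546
  Stage 2: F_2 = 10^(0.701/10) = 1.175, G_2 = 10^(13.4/10) = 21.88
Friis cascade:
  F = 1.528 + (1.175 − 1)/0.6546 = 1.795
NF = 10 log₁₀(1.795) = 2.54 dB

2.54 dB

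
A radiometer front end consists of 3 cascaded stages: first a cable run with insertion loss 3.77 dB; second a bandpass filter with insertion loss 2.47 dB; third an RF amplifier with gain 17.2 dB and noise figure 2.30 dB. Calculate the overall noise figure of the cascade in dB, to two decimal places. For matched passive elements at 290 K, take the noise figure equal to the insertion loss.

Convert to linear (a loss of L dB is a gain of −L dB): F_i = 10^(NF_i/10), G_i = 10^(G_i,dB/10)
  Stage 1: F_1 = 10^(3.77/10) = 2.382, G_1 = 10^(−3.77/10) = 0.4198
  Stage 2: F_2 = 10^(2.47/10) = 1.766, G_2 = 10^(−2.47/10) = 0.5662
  Stage 3: F_3 = 10^(2.30/10) = 1.698, G_3 = 10^(17.2/10) = 52.48
Friis cascade:
  F = 2.382 + (1.766 − 1)/0.4198 + (1.698 − 1)/0.2377 = 7.145
NF = 10 log₁₀(7.145) = 8.54 dB

8.54 dB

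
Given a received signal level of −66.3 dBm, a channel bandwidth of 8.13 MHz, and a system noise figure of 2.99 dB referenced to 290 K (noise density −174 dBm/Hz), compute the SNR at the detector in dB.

Noise floor: N = −174 + 10 log₁₀(B) + NF
10 log₁₀(8.13×10⁶) = 69.1 dB
N = −174 + 69.1 + 2.99 = −101.91 dBm
SNR = P_sig − N = −66.3 − (−101.91) = 35.61 dB → 35.6 dB

35.6 dB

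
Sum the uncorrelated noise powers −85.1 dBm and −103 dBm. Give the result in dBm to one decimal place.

−85.0 dBm

Convert to linear, add, convert back:
P₁ = 3.09×10⁻¹² W, P₂ = 5.01×10⁻¹⁴ W
P_tot = 3.14×10⁻¹² W → 10 log₁₀(P_tot / 10⁻³) = −85.0 dBm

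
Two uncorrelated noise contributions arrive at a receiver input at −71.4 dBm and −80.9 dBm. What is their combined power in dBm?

−70.9 dBm

Convert to linear, add, convert back:
P₁ = 7.24×10⁻¹¹ W, P₂ = 8.13×10⁻¹² W
P_tot = 8.06×10⁻¹¹ W → 10 log₁₀(P_tot / 10⁻³) = −70.9 dBm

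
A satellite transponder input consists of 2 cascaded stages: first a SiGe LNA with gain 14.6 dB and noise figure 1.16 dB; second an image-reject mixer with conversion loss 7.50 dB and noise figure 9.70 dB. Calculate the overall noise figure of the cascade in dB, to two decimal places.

Convert to linear (a loss of L dB is a gain of −L dB): F_i = 10^(NF_i/10), G_i = 10^(G_i,dB/10)
  Stage 1: F_1 = 10^(1.16/10) = 1.306, G_1 = 10^(14.6/10) = 28.84
  Stage 2: F_2 = 10^(9.70/10) = 9.333, G_2 = 10^(−7.50/10) = 0.1778
Friis cascade:
  F = 1.306 + (9.333 − 1)/28.84 = 1.595
NF = 10 log₁₀(1.595) = 2.03 dB

2.03 dB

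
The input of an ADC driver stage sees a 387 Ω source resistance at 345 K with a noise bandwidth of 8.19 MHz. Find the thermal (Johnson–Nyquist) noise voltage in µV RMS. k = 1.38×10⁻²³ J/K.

V_n = √(4kTRB)
4kTRB = 4 × 1.38×10⁻²³ × 345 × 3.87×10² × 8.19×10⁶ = 6.04×10⁻¹¹ V²
V_n = √(6.04×10⁻¹¹) = 7.77×10⁻⁶ V = 7.77 µV

7.77 µV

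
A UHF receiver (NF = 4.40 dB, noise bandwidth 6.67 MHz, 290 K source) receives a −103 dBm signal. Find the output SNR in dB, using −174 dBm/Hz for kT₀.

−1.6 dB

Noise floor: N = −174 + 10 log₁₀(B) + NF
10 log₁₀(6.67×10⁶) = 68.24 dB
N = −174 + 68.24 + 4.40 = −101.36 dBm
SNR = P_sig − N = −103 − (−101.36) = −1.64 dB → −1.6 dB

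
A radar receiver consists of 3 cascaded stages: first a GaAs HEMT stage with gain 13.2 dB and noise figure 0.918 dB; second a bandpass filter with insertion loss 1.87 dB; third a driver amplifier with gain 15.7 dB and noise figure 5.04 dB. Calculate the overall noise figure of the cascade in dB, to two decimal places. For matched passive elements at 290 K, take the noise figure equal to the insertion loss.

Convert to linear (a loss of L dB is a gain of −L dB): F_i = 10^(NF_i/10), G_i = 10^(G_i,dB/10)
  Stage 1: F_1 = 10^(0.918/10) = 1.235, G_1 = 10^(13.2/10) = 20.89
  Stage 2: F_2 = 10^(1.87/10) = 1.538, G_2 = 10^(−1.87/10) = 0.6501
  Stage 3: F_3 = 10^(5.04/10) = 3.192, G_3 = 10^(15.7/10) = 37.15
Friis cascade:
  F = 1.235 + (1.538 − 1)/20.89 + (3.192 − 1)/13.58 = 1.422
NF = 10 log₁₀(1.422) = 1.53 dB

1.53 dB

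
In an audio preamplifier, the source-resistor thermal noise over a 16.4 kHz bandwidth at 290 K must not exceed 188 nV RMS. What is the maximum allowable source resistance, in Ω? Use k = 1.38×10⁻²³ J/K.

135 Ω

Johnson–Nyquist: V_n = √(4kTRB) ⇒ R = V_n² / (4kTB)
4kTB = 4 × 1.38×10⁻²³ × 290 × 1.64×10⁴ = 2.63×10⁻¹⁶
R = (1.88×10⁻⁷)² / 2.63×10⁻¹⁶ = 1.35×10² Ω = 135 Ω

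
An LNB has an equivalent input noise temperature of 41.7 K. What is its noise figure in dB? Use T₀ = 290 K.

F = 1 + T_e/T₀ = 1 + 41.7/290 = 1.14379
NF = 10 log₁₀(1.14379) = 0.583 dB

0.583 dB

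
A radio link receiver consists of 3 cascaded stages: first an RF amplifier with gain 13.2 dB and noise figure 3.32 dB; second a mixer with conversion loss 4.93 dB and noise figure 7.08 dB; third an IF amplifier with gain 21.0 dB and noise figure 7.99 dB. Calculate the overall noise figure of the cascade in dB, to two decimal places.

Convert to linear (a loss of L dB is a gain of −L dB): F_i = 10^(NF_i/10), G_i = 10^(G_i,dB/10)
  Stage 1: F_1 = 10^(3.32/10) = 2.148, G_1 = 10^(13.2/10) = 20.89
  Stage 2: F_2 = 10^(7.08/10) = 5.105, G_2 = 10^(−4.93/10) = 0.3214
  Stage 3: F_3 = 10^(7.99/10) = 6.295, G_3 = 10^(21.0/10) = 125.9
Friis cascade:
  F = 2.148 + (5.105 − 1)/20.89 + (6.295 − 1)/6.714 = 3.133
NF = 10 log₁₀(3.133) = 4.96 dB

4.96 dB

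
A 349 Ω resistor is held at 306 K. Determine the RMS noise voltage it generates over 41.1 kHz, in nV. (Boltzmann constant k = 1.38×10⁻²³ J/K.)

V_n = √(4kTRB)
4kTRB = 4 × 1.38×10⁻²³ × 306 × 3.49×10² × 4.11×10⁴ = 2.42×10⁻¹³ V²
V_n = √(2.42×10⁻¹³) = 4.92×10⁻⁷ V = 492 nV

492 nV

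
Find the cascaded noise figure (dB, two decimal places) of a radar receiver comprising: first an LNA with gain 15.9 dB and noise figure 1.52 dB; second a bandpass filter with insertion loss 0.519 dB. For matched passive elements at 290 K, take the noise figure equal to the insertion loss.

Convert to linear (a loss of L dB is a gain of −L dB): F_i = 10^(NF_i/10), G_i = 10^(G_i,dB/10)
  Stage 1: F_1 = 10^(1.52/10) = 1.419, G_1 = 10^(15.9/10) = 38.90
  Stage 2: F_2 = 10^(0.519/10) = 1.127, G_2 = 10^(−0.519/10) = 0.8874
Friis cascade:
  F = 1.419 + (1.127 − 1)/38.90 = 1.422
NF = 10 log₁₀(1.422) = 1.53 dB

1.53 dB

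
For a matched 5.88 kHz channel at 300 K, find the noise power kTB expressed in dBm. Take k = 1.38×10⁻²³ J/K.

P_n = kTB = 1.38×10⁻²³ × 300 × 5.88×10³ = 2.43×10⁻¹⁷ W
In dBm: 10 log₁₀(2.43×10⁻¹⁷ / 10⁻³) = −136.1 dBm

−136.1 dBm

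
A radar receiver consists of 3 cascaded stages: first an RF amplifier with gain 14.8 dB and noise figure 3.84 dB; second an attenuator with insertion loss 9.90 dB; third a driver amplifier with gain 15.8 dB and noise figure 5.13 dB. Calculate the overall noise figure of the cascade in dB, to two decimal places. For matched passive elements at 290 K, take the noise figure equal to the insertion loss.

5.37 dB

Convert to linear (a loss of L dB is a gain of −L dB): F_i = 10^(NF_i/10), G_i = 10^(G_i,dB/10)
  Stage 1: F_1 = 10^(3.84/10) = 2.421, G_1 = 10^(14.8/10) = 30.20
  Stage 2: F_2 = 10^(9.90/10) = 9.772, G_2 = 10^(−9.90/10) = 0.1023
  Stage 3: F_3 = 10^(5.13/10) = 3.258, G_3 = 10^(15.8/10) = 38.02
Friis cascade:
  F = 2.421 + (9.772 − 1)/30.20 + (3.258 − 1)/3.090 = 3.442
NF = 10 log₁₀(3.442) = 5.37 dB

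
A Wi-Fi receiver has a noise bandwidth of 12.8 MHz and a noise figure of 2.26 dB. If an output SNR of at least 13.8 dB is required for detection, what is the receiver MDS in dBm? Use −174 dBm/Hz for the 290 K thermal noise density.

−86.9 dBm

Sensitivity = −174 + 10 log₁₀(B) + NF + SNR_min
= −174 + 71.07 + 2.26 + 13.8
= −86.87 dBm → −86.9 dBm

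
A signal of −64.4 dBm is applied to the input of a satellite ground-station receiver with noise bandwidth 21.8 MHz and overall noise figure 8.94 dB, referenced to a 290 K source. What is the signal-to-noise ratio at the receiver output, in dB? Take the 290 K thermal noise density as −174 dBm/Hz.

27.3 dB

Noise floor: N = −174 + 10 log₁₀(B) + NF
10 log₁₀(2.18×10⁷) = 73.38 dB
N = −174 + 73.38 + 8.94 = −91.68 dBm
SNR = P_sig − N = −64.4 − (−91.68) = 27.28 dB → 27.3 dB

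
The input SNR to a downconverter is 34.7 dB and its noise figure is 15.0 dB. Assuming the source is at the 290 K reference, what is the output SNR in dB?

By definition F = SNR_in/SNR_out, so in dB: SNR_out = SNR_in − NF
SNR_out = 34.7 − 15.0 = 19.7 dB

19.7 dB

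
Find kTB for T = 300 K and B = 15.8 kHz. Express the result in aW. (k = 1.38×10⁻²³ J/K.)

P_n = kTB = 1.38×10⁻²³ × 300 × 1.58×10⁴ = 6.54×10⁻¹⁷ W = 65.4 aW

65.4 aW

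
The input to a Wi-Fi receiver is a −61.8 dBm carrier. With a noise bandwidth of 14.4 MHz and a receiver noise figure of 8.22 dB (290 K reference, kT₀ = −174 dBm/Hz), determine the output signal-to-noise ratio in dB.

32.4 dB

Noise floor: N = −174 + 10 log₁₀(B) + NF
10 log₁₀(1.44×10⁷) = 71.58 dB
N = −174 + 71.58 + 8.22 = −94.20 dBm
SNR = P_sig − N = −61.8 − (−94.20) = 32.40 dB → 32.4 dB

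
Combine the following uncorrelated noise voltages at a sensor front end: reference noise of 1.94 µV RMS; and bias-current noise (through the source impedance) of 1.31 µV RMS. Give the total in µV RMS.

Uncorrelated sources add in power (mean-square): V_tot = √(ΣV_i²)
V_tot = √[(1.94×10⁻⁶)² + (1.31×10⁻⁶)²] = 2.34×10⁻⁶ V = 2.34 µV

2.34 µV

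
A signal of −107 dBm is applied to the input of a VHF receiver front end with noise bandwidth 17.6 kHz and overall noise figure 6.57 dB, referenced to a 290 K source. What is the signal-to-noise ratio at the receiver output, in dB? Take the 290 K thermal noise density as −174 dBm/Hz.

18.0 dB

Noise floor: N = −174 + 10 log₁₀(B) + NF
10 log₁₀(1.76×10⁴) = 42.46 dB
N = −174 + 42.46 + 6.57 = −124.97 dBm
SNR = P_sig − N = −107 − (−124.97) = 17.97 dB → 18.0 dB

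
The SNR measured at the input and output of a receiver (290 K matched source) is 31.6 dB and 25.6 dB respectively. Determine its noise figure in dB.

6.0 dB

NF (dB) = SNR_in(dB) − SNR_out(dB) when the source is at T₀
NF = 31.6 − 25.6 = 6.0 dB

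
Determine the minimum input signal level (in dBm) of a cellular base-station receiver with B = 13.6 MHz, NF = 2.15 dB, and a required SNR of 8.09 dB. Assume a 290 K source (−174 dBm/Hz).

−92.4 dBm

Sensitivity = −174 + 10 log₁₀(B) + NF + SNR_min
= −174 + 71.34 + 2.15 + 8.09
= −92.42 dBm → −92.4 dBm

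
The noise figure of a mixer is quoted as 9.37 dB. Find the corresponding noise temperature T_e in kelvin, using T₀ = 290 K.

F = 10^(9.37/10) = 8.64968
T_e = (F − 1)·T₀ = (8.64968 − 1) × 290 = 2218 K

2218 K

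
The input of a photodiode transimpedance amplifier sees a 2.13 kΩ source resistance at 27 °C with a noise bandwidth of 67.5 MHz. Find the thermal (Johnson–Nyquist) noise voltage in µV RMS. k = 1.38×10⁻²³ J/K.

48.8 µV

T = 27 °C + 273.15 = 300.15 K
V_n = √(4kTRB)
4kTRB = 4 × 1.38×10⁻²³ × 300.15 × 2.13×10³ × 6.75×10⁷ = 2.38×10⁻⁹ V²
V_n = √(2.38×10⁻⁹) = 4.88×10⁻⁵ V = 48.8 µV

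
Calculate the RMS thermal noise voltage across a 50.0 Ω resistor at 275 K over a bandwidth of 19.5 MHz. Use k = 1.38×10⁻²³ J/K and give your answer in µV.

3.85 µV

V_n = √(4kTRB)
4kTRB = 4 × 1.38×10⁻²³ × 275 × 5.00×10¹ × 1.95×10⁷ = 1.48×10⁻¹¹ V²
V_n = √(1.48×10⁻¹¹) = 3.85×10⁻⁶ V = 3.85 µV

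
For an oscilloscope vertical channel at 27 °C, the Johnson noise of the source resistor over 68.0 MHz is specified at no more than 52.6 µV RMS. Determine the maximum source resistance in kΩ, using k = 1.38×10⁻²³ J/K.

T = 27 °C + 273.15 = 300.15 K
Johnson–Nyquist: V_n = √(4kTRB) ⇒ R = V_n² / (4kTB)
4kTB = 4 × 1.38×10⁻²³ × 300.15 × 6.80×10⁷ = 1.13×10⁻¹²
R = (5.26×10⁻⁵)² / 1.13×10⁻¹² = 2.46×10³ Ω = 2.46 kΩ

2.46 kΩ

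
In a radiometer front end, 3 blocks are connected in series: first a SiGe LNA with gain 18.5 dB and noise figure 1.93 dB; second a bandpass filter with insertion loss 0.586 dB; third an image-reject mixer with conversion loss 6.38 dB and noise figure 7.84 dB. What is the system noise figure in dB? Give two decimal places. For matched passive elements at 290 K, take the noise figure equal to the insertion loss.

2.16 dB

Convert to linear (a loss of L dB is a gain of −L dB): F_i = 10^(NF_i/10), G_i = 10^(G_i,dB/10)
  Stage 1: F_1 = 10^(1.93/10) = 1.560, G_1 = 10^(18.5/10) = 70.79
  Stage 2: F_2 = 10^(0.586/10) = 1.144, G_2 = 10^(−0.586/10) = 0.8738
  Stage 3: F_3 = 10^(7.84/10) = 6.081, G_3 = 10^(−6.38/10) = 0.2301
Friis cascade:
  F = 1.560 + (1.144 − 1)/70.79 + (6.081 − 1)/61.86 = 1.644
NF = 10 log₁₀(1.644) = 2.16 dB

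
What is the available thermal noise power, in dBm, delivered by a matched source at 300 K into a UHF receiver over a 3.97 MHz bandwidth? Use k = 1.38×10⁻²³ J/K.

P_n = kTB = 1.38×10⁻²³ × 300 × 3.97×10⁶ = 1.64×10⁻¹⁴ W
In dBm: 10 log₁₀(1.64×10⁻¹⁴ / 10⁻³) = −107.8 dBm

−107.8 dBm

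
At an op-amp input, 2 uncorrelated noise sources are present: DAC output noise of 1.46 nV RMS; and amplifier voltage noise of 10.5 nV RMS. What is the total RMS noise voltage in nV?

10.6 nV

Uncorrelated sources add in power (mean-square): V_tot = √(ΣV_i²)
V_tot = √[(1.46×10⁻⁹)² + (1.05×10⁻⁸)²] = 1.06×10⁻⁸ V = 10.6 nV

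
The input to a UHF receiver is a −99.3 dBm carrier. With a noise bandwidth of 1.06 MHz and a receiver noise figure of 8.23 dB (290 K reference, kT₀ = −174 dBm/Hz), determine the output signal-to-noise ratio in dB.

6.2 dB

Noise floor: N = −174 + 10 log₁₀(B) + NF
10 log₁₀(1.06×10⁶) = 60.25 dB
N = −174 + 60.25 + 8.23 = −105.52 dBm
SNR = P_sig − N = −99.3 − (−105.52) = 6.22 dB → 6.2 dB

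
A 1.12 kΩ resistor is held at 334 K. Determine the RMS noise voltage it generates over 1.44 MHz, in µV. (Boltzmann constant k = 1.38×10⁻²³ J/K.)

5.45 µV

V_n = √(4kTRB)
4kTRB = 4 × 1.38×10⁻²³ × 334 × 1.12×10³ × 1.44×10⁶ = 2.97×10⁻¹¹ V²
V_n = √(2.97×10⁻¹¹) = 5.45×10⁻⁶ V = 5.45 µV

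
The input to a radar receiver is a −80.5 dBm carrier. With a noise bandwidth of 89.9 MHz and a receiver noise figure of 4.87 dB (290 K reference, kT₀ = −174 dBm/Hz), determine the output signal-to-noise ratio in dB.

9.1 dB

Noise floor: N = −174 + 10 log₁₀(B) + NF
10 log₁₀(8.99×10⁷) = 79.54 dB
N = −174 + 79.54 + 4.87 = −89.59 dBm
SNR = P_sig − N = −80.5 − (−89.59) = 9.09 dB → 9.1 dB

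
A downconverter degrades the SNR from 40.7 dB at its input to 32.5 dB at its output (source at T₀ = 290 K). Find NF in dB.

8.2 dB

NF (dB) = SNR_in(dB) − SNR_out(dB) when the source is at T₀
NF = 40.7 − 32.5 = 8.2 dB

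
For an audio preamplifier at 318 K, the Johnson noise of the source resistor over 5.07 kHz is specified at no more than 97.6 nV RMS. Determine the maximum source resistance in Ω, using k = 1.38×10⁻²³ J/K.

107 Ω

Johnson–Nyquist: V_n = √(4kTRB) ⇒ R = V_n² / (4kTB)
4kTB = 4 × 1.38×10⁻²³ × 318 × 5.07×10³ = 8.90×10⁻¹⁷
R = (9.76×10⁻⁸)² / 8.90×10⁻¹⁷ = 1.07×10² Ω = 107 Ω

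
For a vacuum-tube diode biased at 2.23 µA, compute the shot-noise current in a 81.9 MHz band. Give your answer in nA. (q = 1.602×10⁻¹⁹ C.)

I_n = √(2qI·B)
2qI·B = 2 × 1.602×10⁻¹⁹ × 2.23×10⁻⁶ × 8.19×10⁷ = 5.85×10⁻¹⁷ A²
I_n = √(5.85×10⁻¹⁷) = 7.65×10⁻⁹ A = 7.65 nA

7.65 nA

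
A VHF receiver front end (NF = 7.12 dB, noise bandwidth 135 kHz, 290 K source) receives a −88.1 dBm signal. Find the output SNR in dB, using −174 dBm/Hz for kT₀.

27.5 dB

Noise floor: N = −174 + 10 log₁₀(B) + NF
10 log₁₀(1.35×10⁵) = 51.3 dB
N = −174 + 51.3 + 7.12 = −115.58 dBm
SNR = P_sig − N = −88.1 − (−115.58) = 27.48 dB → 27.5 dB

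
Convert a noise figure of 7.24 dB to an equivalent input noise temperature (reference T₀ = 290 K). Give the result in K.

1246 K

F = 10^(7.24/10) = 5.29663
T_e = (F − 1)·T₀ = (5.29663 − 1) × 290 = 1246 K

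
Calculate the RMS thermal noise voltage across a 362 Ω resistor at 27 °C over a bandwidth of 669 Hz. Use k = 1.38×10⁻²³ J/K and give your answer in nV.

T = 27 °C + 273.15 = 300.15 K
V_n = √(4kTRB)
4kTRB = 4 × 1.38×10⁻²³ × 300.15 × 3.62×10² × 6.69×10² = 4.01×10⁻¹⁵ V²
V_n = √(4.01×10⁻¹⁵) = 6.33×10⁻⁸ V = 63.3 nV

63.3 nV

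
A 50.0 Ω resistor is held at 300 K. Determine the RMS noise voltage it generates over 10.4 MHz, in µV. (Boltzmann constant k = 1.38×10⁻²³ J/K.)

V_n = √(4kTRB)
4kTRB = 4 × 1.38×10⁻²³ × 300 × 5.00×10¹ × 1.04×10⁷ = 8.61×10⁻¹² V²
V_n = √(8.61×10⁻¹²) = 2.93×10⁻⁶ V = 2.93 µV

2.93 µV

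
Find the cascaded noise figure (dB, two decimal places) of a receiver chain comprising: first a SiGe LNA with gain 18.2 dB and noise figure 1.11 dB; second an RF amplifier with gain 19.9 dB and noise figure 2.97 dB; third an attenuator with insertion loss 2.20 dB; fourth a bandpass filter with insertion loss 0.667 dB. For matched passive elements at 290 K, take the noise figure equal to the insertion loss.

1.16 dB

Convert to linear (a loss of L dB is a gain of −L dB): F_i = 10^(NF_i/10), G_i = 10^(G_i,dB/10)
  Stage 1: F_1 = 10^(1.11/10) = 1.291, G_1 = 10^(18.2/10) = 66.07
  Stage 2: F_2 = 10^(2.97/10) = 1.982, G_2 = 10^(19.9/10) = 97.72
  Stage 3: F_3 = 10^(2.20/10) = 1.660, G_3 = 10^(−2.20/10) = 0.6026
  Stage 4: F_4 = 10^(0.667/10) = 1.166, G_4 = 10^(−0.667/10) = 0.8576
Friis cascade:
  F = 1.291 + (1.982 − 1)/66.07 + (1.660 − 1)/6457 + (1.166 − 1)/3890 = 1.306
NF = 10 log₁₀(1.306) = 1.16 dB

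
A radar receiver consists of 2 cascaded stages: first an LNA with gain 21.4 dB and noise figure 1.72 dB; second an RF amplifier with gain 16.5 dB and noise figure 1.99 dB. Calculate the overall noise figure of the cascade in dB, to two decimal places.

Convert to linear (a loss of L dB is a gain of −L dB): F_i = 10^(NF_i/10), G_i = 10^(G_i,dB/10)
  Stage 1: F_1 = 10^(1.72/10) = 1.486, G_1 = 10^(21.4/10) = 138.0
  Stage 2: F_2 = 10^(1.99/10) = 1.581, G_2 = 10^(16.5/10) = 44.67
Friis cascade:
  F = 1.486 + (1.581 − 1)/138.0 = 1.490
NF = 10 log₁₀(1.490) = 1.73 dB

1.73 dB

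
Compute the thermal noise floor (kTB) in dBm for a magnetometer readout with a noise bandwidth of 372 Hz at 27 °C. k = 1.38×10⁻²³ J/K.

T = 27 °C + 273.15 = 300.15 K
P_n = kTB = 1.38×10⁻²³ × 300.15 × 3.72×10² = 1.54×10⁻¹⁸ W
In dBm: 10 log₁₀(1.54×10⁻¹⁸ / 10⁻³) = −148.1 dBm

−148.1 dBm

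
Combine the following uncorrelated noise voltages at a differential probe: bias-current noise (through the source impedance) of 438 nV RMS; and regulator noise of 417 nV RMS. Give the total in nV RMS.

605 nV

Uncorrelated sources add in power (mean-square): V_tot = √(ΣV_i²)
V_tot = √[(4.38×10⁻⁷)² + (4.17×10⁻⁷)²] = 6.05×10⁻⁷ V = 605 nV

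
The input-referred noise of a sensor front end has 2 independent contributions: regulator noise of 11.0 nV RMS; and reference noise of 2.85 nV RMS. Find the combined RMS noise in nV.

Uncorrelated sources add in power (mean-square): V_tot = √(ΣV_i²)
V_tot = √[(1.10×10⁻⁸)² + (2.85×10⁻⁹)²] = 1.14×10⁻⁸ V = 11.4 nV

11.4 nV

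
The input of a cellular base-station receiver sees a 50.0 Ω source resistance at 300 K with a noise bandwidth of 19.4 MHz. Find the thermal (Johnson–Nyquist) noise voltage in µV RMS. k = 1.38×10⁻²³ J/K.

4.01 µV

V_n = √(4kTRB)
4kTRB = 4 × 1.38×10⁻²³ × 300 × 5.00×10¹ × 1.94×10⁷ = 1.61×10⁻¹¹ V²
V_n = √(1.61×10⁻¹¹) = 4.01×10⁻⁶ V = 4.01 µV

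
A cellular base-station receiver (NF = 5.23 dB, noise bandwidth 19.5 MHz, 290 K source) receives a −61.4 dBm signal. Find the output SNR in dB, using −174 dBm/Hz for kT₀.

34.5 dB

Noise floor: N = −174 + 10 log₁₀(B) + NF
10 log₁₀(1.95×10⁷) = 72.9 dB
N = −174 + 72.9 + 5.23 = −95.87 dBm
SNR = P_sig − N = −61.4 − (−95.87) = 34.47 dB → 34.5 dB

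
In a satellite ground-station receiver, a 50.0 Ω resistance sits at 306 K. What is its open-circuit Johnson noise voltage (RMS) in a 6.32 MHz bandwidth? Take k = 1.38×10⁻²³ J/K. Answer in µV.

2.31 µV

V_n = √(4kTRB)
4kTRB = 4 × 1.38×10⁻²³ × 306 × 5.00×10¹ × 6.32×10⁶ = 5.34×10⁻¹² V²
V_n = √(5.34×10⁻¹²) = 2.31×10⁻⁶ V = 2.31 µV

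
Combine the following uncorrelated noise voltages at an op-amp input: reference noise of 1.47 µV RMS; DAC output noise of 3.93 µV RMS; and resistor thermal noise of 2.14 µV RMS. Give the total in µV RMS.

4.71 µV

Uncorrelated sources add in power (mean-square): V_tot = √(ΣV_i²)
V_tot = √[(1.47×10⁻⁶)² + (3.93×10⁻⁶)² + (2.14×10⁻⁶)²] = 4.71×10⁻⁶ V = 4.71 µV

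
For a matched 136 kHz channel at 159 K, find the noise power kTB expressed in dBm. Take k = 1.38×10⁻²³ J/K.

−125.3 dBm

P_n = kTB = 1.38×10⁻²³ × 159 × 1.36×10⁵ = 2.98×10⁻¹⁶ W
In dBm: 10 log₁₀(2.98×10⁻¹⁶ / 10⁻³) = −125.3 dBm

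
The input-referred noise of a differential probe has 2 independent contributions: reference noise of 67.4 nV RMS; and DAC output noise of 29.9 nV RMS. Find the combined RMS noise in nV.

73.7 nV

Uncorrelated sources add in power (mean-square): V_tot = √(ΣV_i²)
V_tot = √[(6.74×10⁻⁸)² + (2.99×10⁻⁸)²] = 7.37×10⁻⁸ V = 73.7 nV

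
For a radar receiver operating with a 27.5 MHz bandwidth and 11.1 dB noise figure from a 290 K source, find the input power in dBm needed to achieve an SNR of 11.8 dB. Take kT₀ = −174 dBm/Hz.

Sensitivity = −174 + 10 log₁₀(B) + NF + SNR_min
= −174 + 74.39 + 11.1 + 11.8
= −76.71 dBm → −76.7 dBm

−76.7 dBm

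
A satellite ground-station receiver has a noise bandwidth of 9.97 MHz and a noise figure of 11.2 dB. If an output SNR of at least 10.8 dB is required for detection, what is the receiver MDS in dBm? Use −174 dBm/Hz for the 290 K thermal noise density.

−82.0 dBm

Sensitivity = −174 + 10 log₁₀(B) + NF + SNR_min
= −174 + 69.99 + 11.2 + 10.8
= −82.01 dBm → −82.0 dBm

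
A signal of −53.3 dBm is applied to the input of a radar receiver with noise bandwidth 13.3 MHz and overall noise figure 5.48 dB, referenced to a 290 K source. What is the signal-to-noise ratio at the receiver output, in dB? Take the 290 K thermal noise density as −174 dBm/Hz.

44.0 dB

Noise floor: N = −174 + 10 log₁₀(B) + NF
10 log₁₀(1.33×10⁷) = 71.24 dB
N = −174 + 71.24 + 5.48 = −97.28 dBm
SNR = P_sig − N = −53.3 − (−97.28) = 43.98 dB → 44.0 dB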